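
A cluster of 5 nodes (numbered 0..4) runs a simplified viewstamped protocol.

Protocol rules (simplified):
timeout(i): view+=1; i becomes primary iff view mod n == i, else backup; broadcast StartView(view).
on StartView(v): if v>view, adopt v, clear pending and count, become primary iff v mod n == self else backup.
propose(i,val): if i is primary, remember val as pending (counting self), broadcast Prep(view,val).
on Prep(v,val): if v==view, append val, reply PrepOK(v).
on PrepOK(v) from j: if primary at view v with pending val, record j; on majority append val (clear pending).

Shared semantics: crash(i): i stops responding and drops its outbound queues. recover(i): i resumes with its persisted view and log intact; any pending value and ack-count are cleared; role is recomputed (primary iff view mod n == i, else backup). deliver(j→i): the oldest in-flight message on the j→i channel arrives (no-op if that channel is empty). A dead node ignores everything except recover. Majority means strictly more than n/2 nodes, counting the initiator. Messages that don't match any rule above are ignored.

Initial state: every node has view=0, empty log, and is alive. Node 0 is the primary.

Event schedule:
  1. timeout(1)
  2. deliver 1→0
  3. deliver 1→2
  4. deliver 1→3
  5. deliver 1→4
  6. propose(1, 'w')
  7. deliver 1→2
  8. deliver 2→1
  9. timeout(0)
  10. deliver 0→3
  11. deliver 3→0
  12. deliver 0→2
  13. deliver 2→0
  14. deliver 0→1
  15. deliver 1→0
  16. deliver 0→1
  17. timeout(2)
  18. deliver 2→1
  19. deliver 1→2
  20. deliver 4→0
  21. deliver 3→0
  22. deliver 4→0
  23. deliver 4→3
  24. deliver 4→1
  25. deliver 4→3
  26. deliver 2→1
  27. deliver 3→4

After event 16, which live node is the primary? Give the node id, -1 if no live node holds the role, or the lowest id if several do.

1. timeout(1):  <1:prim v1 ->
2. deliver 1→0:  <0:back v1 ->
3. deliver 1→2:  <2:back v1 ->
4. deliver 1→3:  <3:back v1 ->
5. deliver 1→4:  <4:back v1 ->
6. propose(1,'w'):  nop
7. deliver 1→2:  <2:back v1 w>
8. deliver 2→1:  nop
9. timeout(0):  <0:back v2 ->
10. deliver 0→3:  <3:back v2 ->
11. deliver 3→0:  nop
12. deliver 0→2:  <2:prim v2 w>
13. deliver 2→0:  nop
14. deliver 0→1:  <1:back v2 ->
15. deliver 1→0:  nop
16. deliver 0→1:  nop

2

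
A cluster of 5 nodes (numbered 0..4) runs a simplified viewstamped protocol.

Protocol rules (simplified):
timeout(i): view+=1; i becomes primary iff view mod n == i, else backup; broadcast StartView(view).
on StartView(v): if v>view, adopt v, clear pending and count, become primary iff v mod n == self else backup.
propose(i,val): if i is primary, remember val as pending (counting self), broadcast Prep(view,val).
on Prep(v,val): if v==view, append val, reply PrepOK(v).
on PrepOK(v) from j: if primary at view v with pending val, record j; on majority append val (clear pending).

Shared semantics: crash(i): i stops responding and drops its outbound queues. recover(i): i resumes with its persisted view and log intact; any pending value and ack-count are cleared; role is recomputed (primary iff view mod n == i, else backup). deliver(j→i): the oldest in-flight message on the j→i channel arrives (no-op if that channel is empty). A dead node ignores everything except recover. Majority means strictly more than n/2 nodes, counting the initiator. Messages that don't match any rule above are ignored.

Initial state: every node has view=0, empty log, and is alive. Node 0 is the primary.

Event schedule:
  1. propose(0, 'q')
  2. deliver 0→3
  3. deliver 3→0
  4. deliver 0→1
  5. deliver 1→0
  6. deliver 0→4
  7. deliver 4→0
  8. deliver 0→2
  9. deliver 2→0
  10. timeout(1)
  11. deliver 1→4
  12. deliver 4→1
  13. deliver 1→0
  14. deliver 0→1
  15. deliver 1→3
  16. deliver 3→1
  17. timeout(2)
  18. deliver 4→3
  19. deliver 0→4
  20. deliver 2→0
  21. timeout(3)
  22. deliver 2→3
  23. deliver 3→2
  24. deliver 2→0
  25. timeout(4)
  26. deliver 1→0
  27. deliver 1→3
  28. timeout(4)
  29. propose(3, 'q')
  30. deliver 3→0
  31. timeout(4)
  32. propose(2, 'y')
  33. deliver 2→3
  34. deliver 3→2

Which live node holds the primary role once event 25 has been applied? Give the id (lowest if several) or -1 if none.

after 1 — propose(0,'q'): ·
after 2 — deliver 0→3: n3:back/v0/[q]
after 3 — deliver 3→0: ·
after 4 — deliver 0→1: n1:back/v0/[q]
after 5 — deliver 1→0: n0:prim/v0/[q]
after 6 — deliver 0→4: n4:back/v0/[q]
after 7 — deliver 4→0: ·
after 8 — deliver 0→2: n2:back/v0/[q]
after 9 — deliver 2→0: ·
after 10 — timeout(1): n1:prim/v1/[q]
after 11 — deliver 1→4: n4:back/v1/[q]
after 12 — deliver 4→1: ·
after 13 — deliver 1→0: n0:back/v1/[q]
after 14 — deliver 0→1: ·
after 15 — deliver 1→3: n3:back/v1/[q]
after 16 — deliver 3→1: ·
after 17 — timeout(2): n2:back/v1/[q]
after 18 — deliver 4→3: ·
after 19 — deliver 0→4: ·
after 20 — deliver 2→0: ·
after 21 — timeout(3): n3:back/v2/[q]
after 22 — deliver 2→3: ·
after 23 — deliver 3→2: n2:prim/v2/[q]
after 24 — deliver 2→0: ·
after 25 — timeout(4): n4:back/v2/[q]

1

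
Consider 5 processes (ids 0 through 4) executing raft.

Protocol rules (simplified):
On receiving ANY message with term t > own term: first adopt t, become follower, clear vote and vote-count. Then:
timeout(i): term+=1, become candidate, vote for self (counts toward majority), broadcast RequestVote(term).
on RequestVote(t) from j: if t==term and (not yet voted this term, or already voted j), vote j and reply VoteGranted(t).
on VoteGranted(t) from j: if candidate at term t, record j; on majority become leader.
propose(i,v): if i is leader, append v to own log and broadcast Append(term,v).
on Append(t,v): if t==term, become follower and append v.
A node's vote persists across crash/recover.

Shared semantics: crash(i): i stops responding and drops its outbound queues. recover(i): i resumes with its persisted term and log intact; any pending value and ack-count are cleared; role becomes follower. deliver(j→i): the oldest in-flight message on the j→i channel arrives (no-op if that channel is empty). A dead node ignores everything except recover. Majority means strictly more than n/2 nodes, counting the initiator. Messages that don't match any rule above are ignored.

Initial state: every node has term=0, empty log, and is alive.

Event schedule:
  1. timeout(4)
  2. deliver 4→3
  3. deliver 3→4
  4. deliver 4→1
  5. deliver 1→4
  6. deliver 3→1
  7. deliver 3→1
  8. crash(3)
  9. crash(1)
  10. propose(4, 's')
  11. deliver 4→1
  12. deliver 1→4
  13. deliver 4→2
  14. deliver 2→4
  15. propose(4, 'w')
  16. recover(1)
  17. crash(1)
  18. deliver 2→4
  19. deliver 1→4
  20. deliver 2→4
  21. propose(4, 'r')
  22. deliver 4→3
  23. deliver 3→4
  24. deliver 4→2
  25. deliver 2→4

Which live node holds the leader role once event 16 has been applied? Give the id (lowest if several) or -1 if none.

after 1 — timeout(4): n4:cand/t1/[-]
after 2 — deliver 4→3: n3:foll/t1/[-]
after 3 — deliver 3→4: ·
after 4 — deliver 4→1: n1:foll/t1/[-]
after 5 — deliver 1→4: n4:lead/t1/[-]
after 6 — deliver 3→1: ·
after 7 — deliver 3→1: ·
after 8 — crash(3): n3:✗foll/t1/[-]
after 9 — crash(1): n1:✗foll/t1/[-]
after 10 — propose(4,'s'): n4:lead/t1/[s]
after 11 — deliver 4→1: ·
after 12 — deliver 1→4: ·
after 13 — deliver 4→2: n2:foll/t1/[-]
after 14 — deliver 2→4: ·
after 15 — propose(4,'w'): n4:lead/t1/[s,w]
after 16 — recover(1): n1:foll/t1/[-]

4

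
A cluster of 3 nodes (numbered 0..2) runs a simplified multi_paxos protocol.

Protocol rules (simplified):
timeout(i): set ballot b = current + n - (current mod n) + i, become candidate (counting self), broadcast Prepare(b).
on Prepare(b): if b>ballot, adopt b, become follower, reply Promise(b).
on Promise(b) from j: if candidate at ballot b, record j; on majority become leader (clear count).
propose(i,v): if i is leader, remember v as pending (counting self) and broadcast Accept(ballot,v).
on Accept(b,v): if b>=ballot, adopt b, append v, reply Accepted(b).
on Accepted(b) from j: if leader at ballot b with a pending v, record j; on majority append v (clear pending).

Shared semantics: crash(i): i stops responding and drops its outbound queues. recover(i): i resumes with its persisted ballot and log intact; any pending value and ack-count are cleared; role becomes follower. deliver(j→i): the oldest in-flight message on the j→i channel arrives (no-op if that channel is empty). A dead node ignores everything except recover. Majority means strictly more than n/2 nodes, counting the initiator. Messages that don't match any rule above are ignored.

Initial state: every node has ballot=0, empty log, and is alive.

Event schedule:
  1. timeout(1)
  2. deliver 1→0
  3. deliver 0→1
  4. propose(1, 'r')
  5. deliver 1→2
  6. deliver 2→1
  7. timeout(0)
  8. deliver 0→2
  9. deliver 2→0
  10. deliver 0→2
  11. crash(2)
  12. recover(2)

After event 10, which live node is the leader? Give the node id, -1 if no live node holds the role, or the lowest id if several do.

step 1 timeout(1): 1={cand,b=4,log=-}
step 2 deliver 1→0: 0={foll,b=4,log=-}
step 3 deliver 0→1: 1={lead,b=4,log=-}
step 4 propose(1,'r'): —
step 5 deliver 1→2: 2={foll,b=4,log=-}
step 6 deliver 2→1: —
step 7 timeout(0): 0={cand,b=6,log=-}
step 8 deliver 0→2: 2={foll,b=6,log=-}
step 9 deliver 2→0: 0={lead,b=6,log=-}
step 10 deliver 0→2: —

0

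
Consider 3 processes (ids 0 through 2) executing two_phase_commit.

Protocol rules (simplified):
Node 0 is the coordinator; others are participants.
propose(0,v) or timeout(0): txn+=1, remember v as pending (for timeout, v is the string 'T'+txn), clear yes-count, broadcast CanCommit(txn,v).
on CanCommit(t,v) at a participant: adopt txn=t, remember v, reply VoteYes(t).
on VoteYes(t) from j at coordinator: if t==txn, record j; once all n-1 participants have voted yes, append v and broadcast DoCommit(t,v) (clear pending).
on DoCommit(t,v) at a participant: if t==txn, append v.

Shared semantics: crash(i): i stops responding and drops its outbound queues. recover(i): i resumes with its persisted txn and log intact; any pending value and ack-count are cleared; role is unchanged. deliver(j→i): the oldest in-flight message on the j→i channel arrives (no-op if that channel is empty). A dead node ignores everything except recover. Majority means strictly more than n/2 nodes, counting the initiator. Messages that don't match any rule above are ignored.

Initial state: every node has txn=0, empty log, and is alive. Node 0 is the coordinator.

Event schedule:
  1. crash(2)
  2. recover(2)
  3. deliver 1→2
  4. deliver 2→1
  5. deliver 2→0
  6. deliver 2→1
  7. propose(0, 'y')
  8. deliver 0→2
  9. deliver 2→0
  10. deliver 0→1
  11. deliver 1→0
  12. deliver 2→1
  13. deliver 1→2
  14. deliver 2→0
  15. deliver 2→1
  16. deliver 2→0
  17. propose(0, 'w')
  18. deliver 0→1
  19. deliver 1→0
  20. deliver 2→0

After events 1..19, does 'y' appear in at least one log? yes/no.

yes

after 1 — crash(2): n2:✗part/t0/[-]
after 2 — recover(2): n2:part/t0/[-]
after 3 — deliver 1→2: ·
after 4 — deliver 2→1: ·
after 5 — deliver 2→0: ·
after 6 — deliver 2→1: ·
after 7 — propose(0,'y'): n0:coor/t1/[-]
after 8 — deliver 0→2: n2:part/t1/[-]
after 9 — deliver 2→0: ·
after 10 — deliver 0→1: n1:part/t1/[-]
after 11 — deliver 1→0: n0:coor/t1/[y]
after 12 — deliver 2→1: ·
after 13 — deliver 1→2: ·
after 14 — deliver 2→0: ·
after 15 — deliver 2→1: ·
after 16 — deliver 2→0: ·
after 17 — propose(0,'w'): n0:coor/t2/[y]
after 18 — deliver 0→1: n1:part/t1/[y]
after 19 — deliver 1→0: ·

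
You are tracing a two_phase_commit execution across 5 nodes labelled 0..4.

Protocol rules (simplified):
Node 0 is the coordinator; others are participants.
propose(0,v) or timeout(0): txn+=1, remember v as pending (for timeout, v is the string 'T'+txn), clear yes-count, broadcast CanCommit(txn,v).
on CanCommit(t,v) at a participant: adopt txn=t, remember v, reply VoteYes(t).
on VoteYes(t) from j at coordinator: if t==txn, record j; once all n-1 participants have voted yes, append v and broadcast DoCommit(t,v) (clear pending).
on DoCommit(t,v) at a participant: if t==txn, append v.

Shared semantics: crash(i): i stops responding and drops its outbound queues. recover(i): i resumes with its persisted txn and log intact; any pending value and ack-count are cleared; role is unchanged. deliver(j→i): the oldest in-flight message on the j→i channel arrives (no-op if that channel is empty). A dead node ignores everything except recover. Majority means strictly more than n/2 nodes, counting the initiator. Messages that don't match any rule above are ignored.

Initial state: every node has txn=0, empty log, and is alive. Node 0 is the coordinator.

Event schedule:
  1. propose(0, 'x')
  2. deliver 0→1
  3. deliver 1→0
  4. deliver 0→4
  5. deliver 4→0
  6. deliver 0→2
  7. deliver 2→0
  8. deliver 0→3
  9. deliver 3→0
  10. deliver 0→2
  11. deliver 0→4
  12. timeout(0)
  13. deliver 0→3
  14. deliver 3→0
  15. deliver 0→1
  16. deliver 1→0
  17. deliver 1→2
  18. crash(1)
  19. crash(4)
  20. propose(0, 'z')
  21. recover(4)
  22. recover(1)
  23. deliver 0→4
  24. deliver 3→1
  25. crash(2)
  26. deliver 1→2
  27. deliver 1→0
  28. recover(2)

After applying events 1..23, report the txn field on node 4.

2

1. propose(0,'x'):  <0:coor t1 ->
2. deliver 0→1:  <1:part t1 ->
3. deliver 1→0:  nop
4. deliver 0→4:  <4:part t1 ->
5. deliver 4→0:  nop
6. deliver 0→2:  <2:part t1 ->
7. deliver 2→0:  nop
8. deliver 0→3:  <3:part t1 ->
9. deliver 3→0:  <0:coor t1 x>
10. deliver 0→2:  <2:part t1 x>
11. deliver 0→4:  <4:part t1 x>
12. timeout(0):  <0:coor t2 x>
13. deliver 0→3:  <3:part t1 x>
14. deliver 3→0:  nop
15. deliver 0→1:  <1:part t1 x>
16. deliver 1→0:  nop
17. deliver 1→2:  nop
18. crash(1):  <1:✗part t1 x>
19. crash(4):  <4:✗part t1 x>
20. propose(0,'z'):  <0:coor t3 x>
21. recover(4):  <4:part t1 x>
22. recover(1):  <1:part t1 x>
23. deliver 0→4:  <4:part t2 x>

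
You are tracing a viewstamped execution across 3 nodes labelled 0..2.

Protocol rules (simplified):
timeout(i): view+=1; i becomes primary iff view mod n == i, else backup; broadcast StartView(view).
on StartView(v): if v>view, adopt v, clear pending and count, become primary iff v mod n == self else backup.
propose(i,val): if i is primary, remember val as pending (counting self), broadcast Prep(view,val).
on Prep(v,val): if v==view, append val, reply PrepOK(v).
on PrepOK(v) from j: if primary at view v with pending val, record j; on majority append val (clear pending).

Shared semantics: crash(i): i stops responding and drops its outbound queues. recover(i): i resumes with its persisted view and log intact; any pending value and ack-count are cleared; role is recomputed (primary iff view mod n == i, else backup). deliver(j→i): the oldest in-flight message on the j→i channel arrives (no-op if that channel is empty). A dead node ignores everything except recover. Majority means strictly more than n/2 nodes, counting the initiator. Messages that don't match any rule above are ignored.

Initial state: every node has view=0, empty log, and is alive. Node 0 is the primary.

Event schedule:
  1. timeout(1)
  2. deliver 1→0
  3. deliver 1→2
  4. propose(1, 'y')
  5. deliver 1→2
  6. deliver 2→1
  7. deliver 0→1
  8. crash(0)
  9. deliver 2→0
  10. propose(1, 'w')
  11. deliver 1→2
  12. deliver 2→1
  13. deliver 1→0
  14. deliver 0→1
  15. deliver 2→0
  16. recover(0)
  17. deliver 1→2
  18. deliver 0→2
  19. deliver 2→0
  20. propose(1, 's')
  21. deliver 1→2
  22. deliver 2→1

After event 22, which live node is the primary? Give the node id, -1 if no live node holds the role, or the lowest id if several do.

step 1 timeout(1): 1={prim,v=1,log=-}
step 2 deliver 1→0: 0={back,v=1,log=-}
step 3 deliver 1→2: 2={back,v=1,log=-}
step 4 propose(1,'y'): —
step 5 deliver 1→2: 2={back,v=1,log=y}
step 6 deliver 2→1: 1={prim,v=1,log=y}
step 7 deliver 0→1: —
step 8 crash(0): 0={✗back,v=1,log=-}
step 9 deliver 2→0: —
step 10 propose(1,'w'): —
step 11 deliver 1→2: 2={back,v=1,log=y,w}
step 12 deliver 2→1: 1={prim,v=1,log=y,w}
step 13 deliver 1→0: —
step 14 deliver 0→1: —
step 15 deliver 2→0: —
step 16 recover(0): 0={back,v=1,log=-}
step 17 deliver 1→2: —
step 18 deliver 0→2: —
step 19 deliver 2→0: —
step 20 propose(1,'s'): —
step 21 deliver 1→2: 2={back,v=1,log=y,w,s}
step 22 deliver 2→1: 1={prim,v=1,log=y,w,s}

1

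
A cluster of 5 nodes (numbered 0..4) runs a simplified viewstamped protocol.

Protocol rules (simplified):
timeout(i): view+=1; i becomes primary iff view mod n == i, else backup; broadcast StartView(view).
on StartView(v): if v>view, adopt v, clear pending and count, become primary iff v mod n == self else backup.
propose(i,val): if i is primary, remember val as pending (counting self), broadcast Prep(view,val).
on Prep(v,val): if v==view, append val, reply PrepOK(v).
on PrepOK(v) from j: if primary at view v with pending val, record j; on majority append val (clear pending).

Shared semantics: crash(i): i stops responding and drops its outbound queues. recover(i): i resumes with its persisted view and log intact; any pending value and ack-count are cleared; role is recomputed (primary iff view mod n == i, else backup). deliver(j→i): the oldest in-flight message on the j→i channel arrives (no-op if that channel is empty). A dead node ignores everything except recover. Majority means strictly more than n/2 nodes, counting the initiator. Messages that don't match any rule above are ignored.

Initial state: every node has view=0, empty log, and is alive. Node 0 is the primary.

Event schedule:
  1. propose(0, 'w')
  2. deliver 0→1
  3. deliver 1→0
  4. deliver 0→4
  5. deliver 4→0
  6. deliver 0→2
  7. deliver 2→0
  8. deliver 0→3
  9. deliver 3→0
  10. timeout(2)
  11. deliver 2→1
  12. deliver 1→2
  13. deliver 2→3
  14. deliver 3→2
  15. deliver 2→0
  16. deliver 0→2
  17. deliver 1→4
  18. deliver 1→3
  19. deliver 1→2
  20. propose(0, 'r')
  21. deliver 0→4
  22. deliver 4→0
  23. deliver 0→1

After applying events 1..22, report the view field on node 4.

0

after 1 — propose(0,'w'): ·
after 2 — deliver 0→1: n1:back/v0/[w]
after 3 — deliver 1→0: ·
after 4 — deliver 0→4: n4:back/v0/[w]
after 5 — deliver 4→0: n0:prim/v0/[w]
after 6 — deliver 0→2: n2:back/v0/[w]
after 7 — deliver 2→0: ·
after 8 — deliver 0→3: n3:back/v0/[w]
after 9 — deliver 3→0: ·
after 10 — timeout(2): n2:back/v1/[w]
after 11 — deliver 2→1: n1:prim/v1/[w]
after 12 — deliver 1→2: ·
after 13 — deliver 2→3: n3:back/v1/[w]
after 14 — deliver 3→2: ·
after 15 — deliver 2→0: n0:back/v1/[w]
after 16 — deliver 0→2: ·
after 17 — deliver 1→4: ·
after 18 — deliver 1→3: ·
after 19 — deliver 1→2: ·
after 20 — propose(0,'r'): ·
after 21 — deliver 0→4: ·
after 22 — deliver 4→0: ·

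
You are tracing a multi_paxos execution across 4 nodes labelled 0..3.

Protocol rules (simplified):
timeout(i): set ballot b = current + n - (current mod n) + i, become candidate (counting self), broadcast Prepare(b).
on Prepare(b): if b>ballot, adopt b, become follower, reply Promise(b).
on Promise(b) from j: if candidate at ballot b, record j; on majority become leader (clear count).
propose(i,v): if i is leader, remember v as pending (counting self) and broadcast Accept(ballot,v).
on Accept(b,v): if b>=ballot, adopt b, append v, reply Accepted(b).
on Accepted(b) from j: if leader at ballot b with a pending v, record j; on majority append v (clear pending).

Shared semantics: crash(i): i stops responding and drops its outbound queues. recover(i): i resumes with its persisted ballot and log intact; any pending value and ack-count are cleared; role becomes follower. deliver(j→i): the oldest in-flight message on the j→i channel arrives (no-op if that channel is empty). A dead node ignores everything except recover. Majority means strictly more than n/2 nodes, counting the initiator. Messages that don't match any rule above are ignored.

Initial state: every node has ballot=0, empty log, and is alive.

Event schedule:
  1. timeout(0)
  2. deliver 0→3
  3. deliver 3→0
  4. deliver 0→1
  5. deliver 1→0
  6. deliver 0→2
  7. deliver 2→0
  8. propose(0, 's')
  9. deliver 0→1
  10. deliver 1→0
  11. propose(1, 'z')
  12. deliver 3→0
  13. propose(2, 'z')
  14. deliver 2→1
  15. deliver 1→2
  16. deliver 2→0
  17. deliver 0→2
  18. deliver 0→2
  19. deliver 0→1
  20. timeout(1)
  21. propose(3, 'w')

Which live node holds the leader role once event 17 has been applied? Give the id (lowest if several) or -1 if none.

0

1. timeout(0):  <0:cand b4 ->
2. deliver 0→3:  <3:foll b4 ->
3. deliver 3→0:  nop
4. deliver 0→1:  <1:foll b4 ->
5. deliver 1→0:  <0:lead b4 ->
6. deliver 0→2:  <2:foll b4 ->
7. deliver 2→0:  nop
8. propose(0,'s'):  nop
9. deliver 0→1:  <1:foll b4 s>
10. deliver 1→0:  nop
11. propose(1,'z'):  nop
12. deliver 3→0:  nop
13. propose(2,'z'):  nop
14. deliver 2→1:  nop
15. deliver 1→2:  nop
16. deliver 2→0:  nop
17. deliver 0→2:  <2:foll b4 s>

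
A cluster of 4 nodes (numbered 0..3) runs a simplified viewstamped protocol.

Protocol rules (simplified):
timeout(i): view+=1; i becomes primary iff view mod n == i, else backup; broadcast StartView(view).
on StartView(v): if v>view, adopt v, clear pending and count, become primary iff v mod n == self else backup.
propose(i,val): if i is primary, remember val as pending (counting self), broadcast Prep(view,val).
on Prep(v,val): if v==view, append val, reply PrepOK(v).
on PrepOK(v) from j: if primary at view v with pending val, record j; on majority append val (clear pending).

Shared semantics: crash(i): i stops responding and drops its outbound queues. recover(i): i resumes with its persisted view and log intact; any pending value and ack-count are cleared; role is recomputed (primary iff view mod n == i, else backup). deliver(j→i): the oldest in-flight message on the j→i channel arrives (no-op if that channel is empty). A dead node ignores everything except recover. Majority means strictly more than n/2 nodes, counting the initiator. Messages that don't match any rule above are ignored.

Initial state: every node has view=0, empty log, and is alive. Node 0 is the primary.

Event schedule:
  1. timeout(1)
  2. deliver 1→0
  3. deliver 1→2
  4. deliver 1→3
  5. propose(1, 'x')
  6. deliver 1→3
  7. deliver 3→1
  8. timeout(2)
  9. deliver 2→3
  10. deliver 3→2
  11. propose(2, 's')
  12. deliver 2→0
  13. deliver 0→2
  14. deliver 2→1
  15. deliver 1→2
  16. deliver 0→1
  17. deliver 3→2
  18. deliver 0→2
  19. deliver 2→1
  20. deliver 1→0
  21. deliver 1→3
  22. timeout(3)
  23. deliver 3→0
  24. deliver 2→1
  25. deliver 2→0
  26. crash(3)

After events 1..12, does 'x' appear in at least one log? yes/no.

yes

[1] timeout(1) → N1(prim v1 [-])
[2] deliver 1→0 → N0(back v1 [-])
[3] deliver 1→2 → N2(back v1 [-])
[4] deliver 1→3 → N3(back v1 [-])
[5] propose(1,'x') → ∅
[6] deliver 1→3 → N3(back v1 [x])
[7] deliver 3→1 → ∅
[8] timeout(2) → N2(prim v2 [-])
[9] deliver 2→3 → N3(back v2 [x])
[10] deliver 3→2 → ∅
[11] propose(2,'s') → ∅
[12] deliver 2→0 → N0(back v2 [-])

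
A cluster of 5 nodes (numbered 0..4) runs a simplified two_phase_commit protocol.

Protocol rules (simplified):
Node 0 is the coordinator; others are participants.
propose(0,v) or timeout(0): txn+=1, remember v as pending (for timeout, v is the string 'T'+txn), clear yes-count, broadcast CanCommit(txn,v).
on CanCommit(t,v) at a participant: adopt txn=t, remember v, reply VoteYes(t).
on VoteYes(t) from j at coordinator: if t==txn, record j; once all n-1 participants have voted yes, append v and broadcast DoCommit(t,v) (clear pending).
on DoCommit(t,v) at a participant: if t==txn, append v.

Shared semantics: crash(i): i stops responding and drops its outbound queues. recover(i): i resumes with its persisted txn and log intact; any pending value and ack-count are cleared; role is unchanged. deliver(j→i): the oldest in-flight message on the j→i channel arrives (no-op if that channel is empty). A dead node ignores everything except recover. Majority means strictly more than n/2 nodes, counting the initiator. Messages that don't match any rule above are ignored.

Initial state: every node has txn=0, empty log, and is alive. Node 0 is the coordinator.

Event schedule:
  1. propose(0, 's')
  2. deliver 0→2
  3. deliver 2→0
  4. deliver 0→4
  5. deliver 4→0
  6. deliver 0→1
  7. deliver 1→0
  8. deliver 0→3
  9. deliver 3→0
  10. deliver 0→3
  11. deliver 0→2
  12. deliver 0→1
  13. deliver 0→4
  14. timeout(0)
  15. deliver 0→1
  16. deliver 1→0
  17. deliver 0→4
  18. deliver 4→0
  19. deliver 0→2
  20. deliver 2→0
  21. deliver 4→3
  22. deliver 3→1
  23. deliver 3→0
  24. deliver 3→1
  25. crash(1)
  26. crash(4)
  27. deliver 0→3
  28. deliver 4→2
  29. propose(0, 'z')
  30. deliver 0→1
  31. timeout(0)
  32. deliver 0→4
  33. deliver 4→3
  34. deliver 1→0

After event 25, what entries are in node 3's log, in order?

s

after 1 — propose(0,'s'): n0:coor/t1/[-]
after 2 — deliver 0→2: n2:part/t1/[-]
after 3 — deliver 2→0: ·
after 4 — deliver 0→4: n4:part/t1/[-]
after 5 — deliver 4→0: ·
after 6 — deliver 0→1: n1:part/t1/[-]
after 7 — deliver 1→0: ·
after 8 — deliver 0→3: n3:part/t1/[-]
after 9 — deliver 3→0: n0:coor/t1/[s]
after 10 — deliver 0→3: n3:part/t1/[s]
after 11 — deliver 0→2: n2:part/t1/[s]
after 12 — deliver 0→1: n1:part/t1/[s]
after 13 — deliver 0→4: n4:part/t1/[s]
after 14 — timeout(0): n0:coor/t2/[s]
after 15 — deliver 0→1: n1:part/t2/[s]
after 16 — deliver 1→0: ·
after 17 — deliver 0→4: n4:part/t2/[s]
after 18 — deliver 4→0: ·
after 19 — deliver 0→2: n2:part/t2/[s]
after 20 — deliver 2→0: ·
after 21 — deliver 4→3: ·
after 22 — deliver 3→1: ·
after 23 — deliver 3→0: ·
after 24 — deliver 3→1: ·
after 25 — crash(1): n1:✗part/t2/[s]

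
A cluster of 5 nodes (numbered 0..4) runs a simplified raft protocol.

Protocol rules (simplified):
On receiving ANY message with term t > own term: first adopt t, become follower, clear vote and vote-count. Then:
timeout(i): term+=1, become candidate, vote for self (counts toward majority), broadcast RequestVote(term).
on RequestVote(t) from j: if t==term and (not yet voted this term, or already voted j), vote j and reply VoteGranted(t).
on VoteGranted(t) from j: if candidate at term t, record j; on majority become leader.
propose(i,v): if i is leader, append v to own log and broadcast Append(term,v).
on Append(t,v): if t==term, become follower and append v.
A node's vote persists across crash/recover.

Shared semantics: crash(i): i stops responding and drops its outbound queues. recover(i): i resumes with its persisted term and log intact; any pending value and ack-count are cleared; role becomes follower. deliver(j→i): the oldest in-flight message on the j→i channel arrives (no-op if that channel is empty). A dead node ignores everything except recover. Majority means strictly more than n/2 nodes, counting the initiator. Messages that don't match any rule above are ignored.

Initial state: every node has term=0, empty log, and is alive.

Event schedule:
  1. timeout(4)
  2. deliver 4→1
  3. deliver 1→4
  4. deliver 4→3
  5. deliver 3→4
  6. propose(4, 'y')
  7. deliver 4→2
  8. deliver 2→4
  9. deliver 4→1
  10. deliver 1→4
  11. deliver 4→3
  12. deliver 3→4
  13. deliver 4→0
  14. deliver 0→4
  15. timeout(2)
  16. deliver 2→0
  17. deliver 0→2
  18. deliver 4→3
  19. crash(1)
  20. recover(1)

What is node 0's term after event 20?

after 1 — timeout(4): n4:cand/t1/[-]
after 2 — deliver 4→1: n1:foll/t1/[-]
after 3 — deliver 1→4: ·
after 4 — deliver 4→3: n3:foll/t1/[-]
after 5 — deliver 3→4: n4:lead/t1/[-]
after 6 — propose(4,'y'): n4:lead/t1/[y]
after 7 — deliver 4→2: n2:foll/t1/[-]
after 8 — deliver 2→4: ·
after 9 — deliver 4→1: n1:foll/t1/[y]
after 10 — deliver 1→4: ·
after 11 — deliver 4→3: n3:foll/t1/[y]
after 12 — deliver 3→4: ·
after 13 — deliver 4→0: n0:foll/t1/[-]
after 14 — deliver 0→4: ·
after 15 — timeout(2): n2:cand/t2/[-]
after 16 — deliver 2→0: n0:foll/t2/[-]
after 17 — deliver 0→2: ·
after 18 — deliver 4→3: ·
after 19 — crash(1): n1:✗foll/t1/[y]
after 20 — recover(1): n1:foll/t1/[y]

2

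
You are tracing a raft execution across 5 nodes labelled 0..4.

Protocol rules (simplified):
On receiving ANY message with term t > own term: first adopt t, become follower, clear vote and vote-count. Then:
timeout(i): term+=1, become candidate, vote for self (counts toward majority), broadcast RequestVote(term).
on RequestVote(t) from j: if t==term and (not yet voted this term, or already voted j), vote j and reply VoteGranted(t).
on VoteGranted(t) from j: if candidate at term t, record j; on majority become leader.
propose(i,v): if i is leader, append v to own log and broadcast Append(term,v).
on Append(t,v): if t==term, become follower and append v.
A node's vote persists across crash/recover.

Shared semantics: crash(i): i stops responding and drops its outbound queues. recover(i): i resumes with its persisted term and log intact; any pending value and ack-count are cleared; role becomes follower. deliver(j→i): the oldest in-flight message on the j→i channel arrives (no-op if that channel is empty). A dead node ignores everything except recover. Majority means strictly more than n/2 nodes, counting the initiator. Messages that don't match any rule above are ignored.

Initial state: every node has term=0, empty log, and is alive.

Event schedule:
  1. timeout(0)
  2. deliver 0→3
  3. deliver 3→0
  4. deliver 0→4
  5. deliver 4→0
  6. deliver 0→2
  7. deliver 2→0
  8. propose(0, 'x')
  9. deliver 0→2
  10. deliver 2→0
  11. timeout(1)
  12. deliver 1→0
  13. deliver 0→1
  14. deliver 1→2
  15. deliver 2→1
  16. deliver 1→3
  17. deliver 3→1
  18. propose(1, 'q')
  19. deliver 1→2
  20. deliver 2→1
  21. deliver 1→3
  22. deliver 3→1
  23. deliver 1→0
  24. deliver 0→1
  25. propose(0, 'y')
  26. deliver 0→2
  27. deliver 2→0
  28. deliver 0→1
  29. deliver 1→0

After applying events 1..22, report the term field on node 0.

1

[1] timeout(0) → N0(cand t1 [-])
[2] deliver 0→3 → N3(foll t1 [-])
[3] deliver 3→0 → ∅
[4] deliver 0→4 → N4(foll t1 [-])
[5] deliver 4→0 → N0(lead t1 [-])
[6] deliver 0→2 → N2(foll t1 [-])
[7] deliver 2→0 → ∅
[8] propose(0,'x') → N0(lead t1 [x])
[9] deliver 0→2 → N2(foll t1 [x])
[10] deliver 2→0 → ∅
[11] timeout(1) → N1(cand t1 [-])
[12] deliver 1→0 → ∅
[13] deliver 0→1 → ∅
[14] deliver 1→2 → ∅
[15] deliver 2→1 → ∅
[16] deliver 1→3 → ∅
[17] deliver 3→1 → ∅
[18] propose(1,'q') → ∅
[19] deliver 1→2 → ∅
[20] deliver 2→1 → ∅
[21] deliver 1→3 → ∅
[22] deliver 3→1 → ∅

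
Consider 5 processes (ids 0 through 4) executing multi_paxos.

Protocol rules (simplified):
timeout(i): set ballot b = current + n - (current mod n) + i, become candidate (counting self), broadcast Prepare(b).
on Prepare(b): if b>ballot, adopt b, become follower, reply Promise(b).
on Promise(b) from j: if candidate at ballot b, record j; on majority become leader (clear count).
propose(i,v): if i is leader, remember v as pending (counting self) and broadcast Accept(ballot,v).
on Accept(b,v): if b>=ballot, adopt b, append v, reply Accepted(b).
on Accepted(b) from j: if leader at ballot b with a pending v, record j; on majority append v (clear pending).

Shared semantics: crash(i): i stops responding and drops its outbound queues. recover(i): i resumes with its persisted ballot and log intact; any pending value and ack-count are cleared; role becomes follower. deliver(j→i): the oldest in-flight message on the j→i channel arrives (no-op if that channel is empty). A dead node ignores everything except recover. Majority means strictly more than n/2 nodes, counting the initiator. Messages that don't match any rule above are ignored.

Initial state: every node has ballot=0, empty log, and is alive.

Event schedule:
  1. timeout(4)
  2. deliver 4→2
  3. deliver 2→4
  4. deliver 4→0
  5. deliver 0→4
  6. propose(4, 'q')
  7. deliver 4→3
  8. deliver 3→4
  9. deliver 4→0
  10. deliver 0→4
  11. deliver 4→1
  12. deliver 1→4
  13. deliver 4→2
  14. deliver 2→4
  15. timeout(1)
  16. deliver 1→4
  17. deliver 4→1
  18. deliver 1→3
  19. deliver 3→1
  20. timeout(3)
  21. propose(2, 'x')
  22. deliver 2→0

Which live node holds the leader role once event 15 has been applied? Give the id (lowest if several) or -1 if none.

4

1. timeout(4):  <4:cand b9 ->
2. deliver 4→2:  <2:foll b9 ->
3. deliver 2→4:  nop
4. deliver 4→0:  <0:foll b9 ->
5. deliver 0→4:  <4:lead b9 ->
6. propose(4,'q'):  nop
7. deliver 4→3:  <3:foll b9 ->
8. deliver 3→4:  nop
9. deliver 4→0:  <0:foll b9 q>
10. deliver 0→4:  nop
11. deliver 4→1:  <1:foll b9 ->
12. deliver 1→4:  nop
13. deliver 4→2:  <2:foll b9 q>
14. deliver 2→4:  <4:lead b9 q>
15. timeout(1):  <1:cand b11 ->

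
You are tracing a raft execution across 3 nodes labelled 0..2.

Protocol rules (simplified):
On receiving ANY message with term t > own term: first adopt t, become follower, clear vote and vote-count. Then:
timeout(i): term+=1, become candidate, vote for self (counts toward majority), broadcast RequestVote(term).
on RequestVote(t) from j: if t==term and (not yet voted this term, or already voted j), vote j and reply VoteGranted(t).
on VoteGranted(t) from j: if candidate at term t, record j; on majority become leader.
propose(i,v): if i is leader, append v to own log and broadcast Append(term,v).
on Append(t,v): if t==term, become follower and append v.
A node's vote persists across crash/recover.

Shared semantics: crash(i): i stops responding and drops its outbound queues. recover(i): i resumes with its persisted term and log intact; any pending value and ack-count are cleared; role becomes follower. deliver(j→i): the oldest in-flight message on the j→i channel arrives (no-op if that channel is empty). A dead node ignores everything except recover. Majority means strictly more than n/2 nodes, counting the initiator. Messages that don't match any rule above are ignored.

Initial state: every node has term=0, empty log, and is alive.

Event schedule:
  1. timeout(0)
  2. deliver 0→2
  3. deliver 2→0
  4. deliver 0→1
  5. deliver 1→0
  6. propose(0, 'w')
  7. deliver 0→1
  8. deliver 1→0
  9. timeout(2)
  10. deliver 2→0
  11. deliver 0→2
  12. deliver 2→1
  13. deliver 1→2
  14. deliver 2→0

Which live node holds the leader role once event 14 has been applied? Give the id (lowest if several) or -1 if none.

2

[1] timeout(0) → N0(cand t1 [-])
[2] deliver 0→2 → N2(foll t1 [-])
[3] deliver 2→0 → N0(lead t1 [-])
[4] deliver 0→1 → N1(foll t1 [-])
[5] deliver 1→0 → ∅
[6] propose(0,'w') → N0(lead t1 [w])
[7] deliver 0→1 → N1(foll t1 [w])
[8] deliver 1→0 → ∅
[9] timeout(2) → N2(cand t2 [-])
[10] deliver 2→0 → N0(foll t2 [w])
[11] deliver 0→2 → ∅
[12] deliver 2→1 → N1(foll t2 [w])
[13] deliver 1→2 → N2(lead t2 [-])
[14] deliver 2→0 → ∅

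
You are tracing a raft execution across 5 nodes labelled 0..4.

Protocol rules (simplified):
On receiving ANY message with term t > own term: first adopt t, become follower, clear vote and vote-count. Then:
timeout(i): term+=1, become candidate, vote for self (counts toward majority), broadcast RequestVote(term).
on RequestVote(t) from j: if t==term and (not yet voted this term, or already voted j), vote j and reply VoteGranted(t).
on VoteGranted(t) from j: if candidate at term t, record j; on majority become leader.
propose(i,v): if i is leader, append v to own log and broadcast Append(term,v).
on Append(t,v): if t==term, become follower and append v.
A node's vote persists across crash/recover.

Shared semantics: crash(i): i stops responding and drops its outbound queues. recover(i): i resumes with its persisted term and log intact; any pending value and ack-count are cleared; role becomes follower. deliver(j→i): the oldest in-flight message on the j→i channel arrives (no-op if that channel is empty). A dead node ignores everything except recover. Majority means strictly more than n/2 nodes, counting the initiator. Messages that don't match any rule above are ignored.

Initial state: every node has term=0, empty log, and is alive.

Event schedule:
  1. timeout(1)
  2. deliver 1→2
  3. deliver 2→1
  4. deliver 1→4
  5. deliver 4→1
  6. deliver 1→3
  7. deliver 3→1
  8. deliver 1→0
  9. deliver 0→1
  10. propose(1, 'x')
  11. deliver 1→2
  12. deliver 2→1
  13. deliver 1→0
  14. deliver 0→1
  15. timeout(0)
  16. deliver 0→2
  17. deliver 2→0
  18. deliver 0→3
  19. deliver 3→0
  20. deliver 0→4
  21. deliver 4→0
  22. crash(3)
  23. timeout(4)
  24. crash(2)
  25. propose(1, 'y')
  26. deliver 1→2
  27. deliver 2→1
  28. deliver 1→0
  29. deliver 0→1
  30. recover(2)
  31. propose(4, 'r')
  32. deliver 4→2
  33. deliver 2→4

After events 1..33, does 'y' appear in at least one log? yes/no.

yes

e1 timeout(1): 1[cand,t=1,-]
e2 deliver 1→2: 2[foll,t=1,-]
e3 deliver 2→1: ·
e4 deliver 1→4: 4[foll,t=1,-]
e5 deliver 4→1: 1[lead,t=1,-]
e6 deliver 1→3: 3[foll,t=1,-]
e7 deliver 3→1: ·
e8 deliver 1→0: 0[foll,t=1,-]
e9 deliver 0→1: ·
e10 propose(1,'x'): 1[lead,t=1,x]
e11 deliver 1→2: 2[foll,t=1,x]
e12 deliver 2→1: ·
e13 deliver 1→0: 0[foll,t=1,x]
e14 deliver 0→1: ·
e15 timeout(0): 0[cand,t=2,x]
e16 deliver 0→2: 2[foll,t=2,x]
e17 deliver 2→0: ·
e18 deliver 0→3: 3[foll,t=2,-]
e19 deliver 3→0: 0[lead,t=2,x]
e20 deliver 0→4: 4[foll,t=2,-]
e21 deliver 4→0: ·
e22 crash(3): 3[✗foll,t=2,-]
e23 timeout(4): 4[cand,t=3,-]
e24 crash(2): 2[✗foll,t=2,x]
e25 propose(1,'y'): 1[lead,t=1,x,y]
e26 deliver 1→2: ·
e27 deliver 2→1: ·
e28 deliver 1→0: ·
e29 deliver 0→1: 1[foll,t=2,x,y]
e30 recover(2): 2[foll,t=2,x]
e31 propose(4,'r'): ·
e32 deliver 4→2: 2[foll,t=3,x]
e33 deliver 2→4: ·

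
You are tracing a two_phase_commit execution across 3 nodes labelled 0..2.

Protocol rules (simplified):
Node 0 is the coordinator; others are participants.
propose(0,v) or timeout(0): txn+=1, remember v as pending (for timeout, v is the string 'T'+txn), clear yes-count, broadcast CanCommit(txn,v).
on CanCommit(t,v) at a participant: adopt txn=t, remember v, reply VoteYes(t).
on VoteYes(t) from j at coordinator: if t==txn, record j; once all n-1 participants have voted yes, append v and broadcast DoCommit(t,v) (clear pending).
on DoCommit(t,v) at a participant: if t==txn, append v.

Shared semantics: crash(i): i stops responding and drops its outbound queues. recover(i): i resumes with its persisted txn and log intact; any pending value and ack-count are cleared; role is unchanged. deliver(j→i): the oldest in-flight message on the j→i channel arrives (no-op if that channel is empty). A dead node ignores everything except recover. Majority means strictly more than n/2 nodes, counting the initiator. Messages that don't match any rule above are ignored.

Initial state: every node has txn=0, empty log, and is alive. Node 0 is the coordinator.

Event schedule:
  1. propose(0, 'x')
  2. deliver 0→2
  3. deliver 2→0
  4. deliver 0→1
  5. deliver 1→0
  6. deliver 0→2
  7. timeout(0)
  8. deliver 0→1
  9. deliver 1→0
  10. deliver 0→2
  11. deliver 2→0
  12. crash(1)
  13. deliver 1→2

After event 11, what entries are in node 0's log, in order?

x

after 1 — propose(0,'x'): n0:coor/t1/[-]
after 2 — deliver 0→2: n2:part/t1/[-]
after 3 — deliver 2→0: ·
after 4 — deliver 0→1: n1:part/t1/[-]
after 5 — deliver 1→0: n0:coor/t1/[x]
after 6 — deliver 0→2: n2:part/t1/[x]
after 7 — timeout(0): n0:coor/t2/[x]
after 8 — deliver 0→1: n1:part/t1/[x]
after 9 — deliver 1→0: ·
after 10 — deliver 0→2: n2:part/t2/[x]
after 11 — deliver 2→0: ·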